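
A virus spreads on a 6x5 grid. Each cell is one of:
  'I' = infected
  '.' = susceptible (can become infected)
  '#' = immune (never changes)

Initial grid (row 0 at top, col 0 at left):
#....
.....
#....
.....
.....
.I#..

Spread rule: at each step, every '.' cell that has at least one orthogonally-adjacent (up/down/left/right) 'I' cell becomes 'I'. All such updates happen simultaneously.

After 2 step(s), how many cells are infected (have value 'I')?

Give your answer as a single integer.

Answer: 6

Derivation:
Step 0 (initial): 1 infected
Step 1: +2 new -> 3 infected
Step 2: +3 new -> 6 infected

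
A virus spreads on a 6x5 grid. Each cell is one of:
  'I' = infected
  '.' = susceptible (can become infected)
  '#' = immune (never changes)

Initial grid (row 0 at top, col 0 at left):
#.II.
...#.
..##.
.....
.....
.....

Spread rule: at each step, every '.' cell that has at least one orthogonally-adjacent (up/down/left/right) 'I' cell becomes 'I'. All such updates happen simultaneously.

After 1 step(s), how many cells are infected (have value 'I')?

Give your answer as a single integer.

Answer: 5

Derivation:
Step 0 (initial): 2 infected
Step 1: +3 new -> 5 infected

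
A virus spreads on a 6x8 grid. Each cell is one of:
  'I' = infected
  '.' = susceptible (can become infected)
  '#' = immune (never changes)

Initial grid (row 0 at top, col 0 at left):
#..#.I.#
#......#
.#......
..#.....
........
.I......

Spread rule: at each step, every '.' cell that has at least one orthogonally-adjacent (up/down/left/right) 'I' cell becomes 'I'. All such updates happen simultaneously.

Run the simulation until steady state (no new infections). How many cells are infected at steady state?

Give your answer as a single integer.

Answer: 41

Derivation:
Step 0 (initial): 2 infected
Step 1: +6 new -> 8 infected
Step 2: +7 new -> 15 infected
Step 3: +7 new -> 22 infected
Step 4: +10 new -> 32 infected
Step 5: +6 new -> 38 infected
Step 6: +3 new -> 41 infected
Step 7: +0 new -> 41 infected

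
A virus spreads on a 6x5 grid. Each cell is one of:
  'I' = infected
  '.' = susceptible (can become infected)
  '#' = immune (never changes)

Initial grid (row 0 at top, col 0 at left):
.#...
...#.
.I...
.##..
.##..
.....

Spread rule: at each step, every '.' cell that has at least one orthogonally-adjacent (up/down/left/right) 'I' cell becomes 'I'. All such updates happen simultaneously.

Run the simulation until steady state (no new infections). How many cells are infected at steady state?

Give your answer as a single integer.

Step 0 (initial): 1 infected
Step 1: +3 new -> 4 infected
Step 2: +4 new -> 8 infected
Step 3: +5 new -> 13 infected
Step 4: +5 new -> 18 infected
Step 5: +4 new -> 22 infected
Step 6: +2 new -> 24 infected
Step 7: +0 new -> 24 infected

Answer: 24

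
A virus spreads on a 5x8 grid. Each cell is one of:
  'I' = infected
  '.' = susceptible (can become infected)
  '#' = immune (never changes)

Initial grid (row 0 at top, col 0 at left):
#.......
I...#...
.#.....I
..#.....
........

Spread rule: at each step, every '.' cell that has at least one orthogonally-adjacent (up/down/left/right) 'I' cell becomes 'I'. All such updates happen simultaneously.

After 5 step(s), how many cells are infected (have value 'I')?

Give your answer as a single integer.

Answer: 35

Derivation:
Step 0 (initial): 2 infected
Step 1: +5 new -> 7 infected
Step 2: +8 new -> 15 infected
Step 3: +10 new -> 25 infected
Step 4: +6 new -> 31 infected
Step 5: +4 new -> 35 infected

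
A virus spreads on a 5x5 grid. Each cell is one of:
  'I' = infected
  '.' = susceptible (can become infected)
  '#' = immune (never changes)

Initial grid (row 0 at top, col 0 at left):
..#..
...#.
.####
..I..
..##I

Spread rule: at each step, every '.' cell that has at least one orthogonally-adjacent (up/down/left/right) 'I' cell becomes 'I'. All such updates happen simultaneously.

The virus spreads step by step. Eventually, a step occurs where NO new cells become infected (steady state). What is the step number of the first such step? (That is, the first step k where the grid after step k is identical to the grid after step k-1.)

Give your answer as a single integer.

Answer: 7

Derivation:
Step 0 (initial): 2 infected
Step 1: +3 new -> 5 infected
Step 2: +2 new -> 7 infected
Step 3: +2 new -> 9 infected
Step 4: +1 new -> 10 infected
Step 5: +2 new -> 12 infected
Step 6: +2 new -> 14 infected
Step 7: +0 new -> 14 infected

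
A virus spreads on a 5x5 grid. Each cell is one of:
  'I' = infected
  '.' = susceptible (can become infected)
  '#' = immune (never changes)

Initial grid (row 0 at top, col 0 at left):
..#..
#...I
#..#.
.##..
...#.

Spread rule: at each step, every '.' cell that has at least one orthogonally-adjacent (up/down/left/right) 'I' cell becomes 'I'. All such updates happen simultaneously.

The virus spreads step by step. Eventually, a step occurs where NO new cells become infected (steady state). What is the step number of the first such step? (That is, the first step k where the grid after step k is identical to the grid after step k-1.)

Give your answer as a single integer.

Answer: 6

Derivation:
Step 0 (initial): 1 infected
Step 1: +3 new -> 4 infected
Step 2: +3 new -> 7 infected
Step 3: +4 new -> 11 infected
Step 4: +2 new -> 13 infected
Step 5: +1 new -> 14 infected
Step 6: +0 new -> 14 infected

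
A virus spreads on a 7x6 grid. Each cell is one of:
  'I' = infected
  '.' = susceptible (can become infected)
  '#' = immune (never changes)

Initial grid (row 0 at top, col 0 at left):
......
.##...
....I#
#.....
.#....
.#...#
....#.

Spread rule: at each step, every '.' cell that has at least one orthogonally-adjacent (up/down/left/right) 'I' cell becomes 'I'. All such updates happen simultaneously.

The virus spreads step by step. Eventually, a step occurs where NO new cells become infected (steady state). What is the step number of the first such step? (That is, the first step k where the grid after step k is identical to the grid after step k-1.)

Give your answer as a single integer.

Step 0 (initial): 1 infected
Step 1: +3 new -> 4 infected
Step 2: +7 new -> 11 infected
Step 3: +7 new -> 18 infected
Step 4: +5 new -> 23 infected
Step 5: +4 new -> 27 infected
Step 6: +2 new -> 29 infected
Step 7: +1 new -> 30 infected
Step 8: +1 new -> 31 infected
Step 9: +1 new -> 32 infected
Step 10: +1 new -> 33 infected
Step 11: +0 new -> 33 infected

Answer: 11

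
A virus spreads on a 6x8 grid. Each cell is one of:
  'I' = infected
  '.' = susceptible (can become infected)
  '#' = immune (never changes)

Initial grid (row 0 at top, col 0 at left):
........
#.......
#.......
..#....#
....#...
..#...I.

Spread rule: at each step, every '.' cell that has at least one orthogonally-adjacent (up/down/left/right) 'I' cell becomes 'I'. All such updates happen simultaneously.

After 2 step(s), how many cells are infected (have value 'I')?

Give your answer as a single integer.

Answer: 8

Derivation:
Step 0 (initial): 1 infected
Step 1: +3 new -> 4 infected
Step 2: +4 new -> 8 infected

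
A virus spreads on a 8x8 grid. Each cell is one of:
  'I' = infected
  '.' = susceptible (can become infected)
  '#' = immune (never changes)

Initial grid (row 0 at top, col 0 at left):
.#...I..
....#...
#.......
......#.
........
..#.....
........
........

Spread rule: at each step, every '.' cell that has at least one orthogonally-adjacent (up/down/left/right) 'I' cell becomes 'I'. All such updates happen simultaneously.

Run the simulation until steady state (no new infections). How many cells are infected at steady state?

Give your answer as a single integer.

Step 0 (initial): 1 infected
Step 1: +3 new -> 4 infected
Step 2: +4 new -> 8 infected
Step 3: +6 new -> 14 infected
Step 4: +5 new -> 19 infected
Step 5: +7 new -> 26 infected
Step 6: +8 new -> 34 infected
Step 7: +8 new -> 42 infected
Step 8: +6 new -> 48 infected
Step 9: +5 new -> 53 infected
Step 10: +3 new -> 56 infected
Step 11: +2 new -> 58 infected
Step 12: +1 new -> 59 infected
Step 13: +0 new -> 59 infected

Answer: 59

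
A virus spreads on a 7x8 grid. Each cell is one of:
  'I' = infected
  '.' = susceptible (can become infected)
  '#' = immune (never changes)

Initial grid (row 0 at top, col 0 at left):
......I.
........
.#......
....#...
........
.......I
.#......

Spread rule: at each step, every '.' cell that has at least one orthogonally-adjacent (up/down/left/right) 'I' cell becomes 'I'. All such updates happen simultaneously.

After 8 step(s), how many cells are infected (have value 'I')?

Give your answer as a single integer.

Step 0 (initial): 2 infected
Step 1: +6 new -> 8 infected
Step 2: +8 new -> 16 infected
Step 3: +8 new -> 24 infected
Step 4: +7 new -> 31 infected
Step 5: +6 new -> 37 infected
Step 6: +7 new -> 44 infected
Step 7: +4 new -> 48 infected
Step 8: +4 new -> 52 infected

Answer: 52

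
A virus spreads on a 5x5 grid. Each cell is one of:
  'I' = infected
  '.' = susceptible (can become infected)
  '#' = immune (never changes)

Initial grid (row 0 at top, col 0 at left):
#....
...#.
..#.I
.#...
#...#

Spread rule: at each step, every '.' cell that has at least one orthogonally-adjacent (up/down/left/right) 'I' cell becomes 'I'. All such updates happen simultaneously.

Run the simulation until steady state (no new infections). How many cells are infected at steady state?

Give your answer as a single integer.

Answer: 19

Derivation:
Step 0 (initial): 1 infected
Step 1: +3 new -> 4 infected
Step 2: +2 new -> 6 infected
Step 3: +3 new -> 9 infected
Step 4: +2 new -> 11 infected
Step 5: +3 new -> 14 infected
Step 6: +1 new -> 15 infected
Step 7: +2 new -> 17 infected
Step 8: +1 new -> 18 infected
Step 9: +1 new -> 19 infected
Step 10: +0 new -> 19 infected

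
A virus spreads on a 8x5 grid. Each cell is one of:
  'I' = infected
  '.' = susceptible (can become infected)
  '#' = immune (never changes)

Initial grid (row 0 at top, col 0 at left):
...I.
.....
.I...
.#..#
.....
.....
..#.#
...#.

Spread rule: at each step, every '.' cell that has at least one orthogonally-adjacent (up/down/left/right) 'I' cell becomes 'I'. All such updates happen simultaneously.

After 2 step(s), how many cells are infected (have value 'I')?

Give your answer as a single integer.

Answer: 15

Derivation:
Step 0 (initial): 2 infected
Step 1: +6 new -> 8 infected
Step 2: +7 new -> 15 infected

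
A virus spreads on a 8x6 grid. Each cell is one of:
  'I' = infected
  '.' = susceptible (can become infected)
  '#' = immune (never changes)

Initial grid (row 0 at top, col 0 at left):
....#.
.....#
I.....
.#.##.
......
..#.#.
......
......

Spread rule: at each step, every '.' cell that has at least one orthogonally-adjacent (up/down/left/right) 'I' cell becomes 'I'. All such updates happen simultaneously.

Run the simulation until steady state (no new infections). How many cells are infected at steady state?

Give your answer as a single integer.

Answer: 40

Derivation:
Step 0 (initial): 1 infected
Step 1: +3 new -> 4 infected
Step 2: +4 new -> 8 infected
Step 3: +6 new -> 14 infected
Step 4: +6 new -> 20 infected
Step 5: +6 new -> 26 infected
Step 6: +5 new -> 31 infected
Step 7: +3 new -> 34 infected
Step 8: +3 new -> 37 infected
Step 9: +2 new -> 39 infected
Step 10: +1 new -> 40 infected
Step 11: +0 new -> 40 infected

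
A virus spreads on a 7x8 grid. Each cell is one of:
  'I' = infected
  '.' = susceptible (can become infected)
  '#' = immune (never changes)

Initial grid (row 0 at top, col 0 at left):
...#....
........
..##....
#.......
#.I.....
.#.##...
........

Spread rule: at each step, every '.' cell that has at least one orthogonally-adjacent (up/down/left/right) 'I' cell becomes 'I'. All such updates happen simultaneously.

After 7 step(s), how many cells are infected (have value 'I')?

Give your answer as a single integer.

Step 0 (initial): 1 infected
Step 1: +4 new -> 5 infected
Step 2: +4 new -> 9 infected
Step 3: +5 new -> 14 infected
Step 4: +8 new -> 22 infected
Step 5: +10 new -> 32 infected
Step 6: +9 new -> 41 infected
Step 7: +4 new -> 45 infected

Answer: 45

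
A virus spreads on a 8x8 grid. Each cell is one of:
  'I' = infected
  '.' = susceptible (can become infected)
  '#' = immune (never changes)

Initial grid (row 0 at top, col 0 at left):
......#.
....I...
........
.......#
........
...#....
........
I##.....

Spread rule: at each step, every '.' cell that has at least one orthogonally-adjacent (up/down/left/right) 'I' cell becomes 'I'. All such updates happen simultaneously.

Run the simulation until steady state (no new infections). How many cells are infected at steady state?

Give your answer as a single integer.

Step 0 (initial): 2 infected
Step 1: +5 new -> 7 infected
Step 2: +9 new -> 16 infected
Step 3: +11 new -> 27 infected
Step 4: +14 new -> 41 infected
Step 5: +8 new -> 49 infected
Step 6: +4 new -> 53 infected
Step 7: +3 new -> 56 infected
Step 8: +2 new -> 58 infected
Step 9: +1 new -> 59 infected
Step 10: +0 new -> 59 infected

Answer: 59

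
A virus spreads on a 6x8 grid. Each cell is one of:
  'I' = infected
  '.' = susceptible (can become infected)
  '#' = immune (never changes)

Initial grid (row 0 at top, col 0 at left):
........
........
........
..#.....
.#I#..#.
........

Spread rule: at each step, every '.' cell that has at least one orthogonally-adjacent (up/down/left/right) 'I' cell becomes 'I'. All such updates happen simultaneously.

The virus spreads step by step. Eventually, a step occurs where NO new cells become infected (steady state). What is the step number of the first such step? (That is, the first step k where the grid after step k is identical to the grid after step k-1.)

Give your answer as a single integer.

Step 0 (initial): 1 infected
Step 1: +1 new -> 2 infected
Step 2: +2 new -> 4 infected
Step 3: +2 new -> 6 infected
Step 4: +3 new -> 9 infected
Step 5: +4 new -> 13 infected
Step 6: +6 new -> 19 infected
Step 7: +7 new -> 26 infected
Step 8: +8 new -> 34 infected
Step 9: +6 new -> 40 infected
Step 10: +3 new -> 43 infected
Step 11: +1 new -> 44 infected
Step 12: +0 new -> 44 infected

Answer: 12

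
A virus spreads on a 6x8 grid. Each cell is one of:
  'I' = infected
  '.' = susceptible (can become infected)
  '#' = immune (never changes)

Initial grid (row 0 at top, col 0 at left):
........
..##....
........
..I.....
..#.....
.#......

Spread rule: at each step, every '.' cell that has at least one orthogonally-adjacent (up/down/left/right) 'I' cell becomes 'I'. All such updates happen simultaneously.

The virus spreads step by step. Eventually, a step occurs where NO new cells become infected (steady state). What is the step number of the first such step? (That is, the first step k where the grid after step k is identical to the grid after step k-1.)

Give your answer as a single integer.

Answer: 9

Derivation:
Step 0 (initial): 1 infected
Step 1: +3 new -> 4 infected
Step 2: +6 new -> 10 infected
Step 3: +7 new -> 17 infected
Step 4: +9 new -> 26 infected
Step 5: +8 new -> 34 infected
Step 6: +6 new -> 40 infected
Step 7: +3 new -> 43 infected
Step 8: +1 new -> 44 infected
Step 9: +0 new -> 44 infected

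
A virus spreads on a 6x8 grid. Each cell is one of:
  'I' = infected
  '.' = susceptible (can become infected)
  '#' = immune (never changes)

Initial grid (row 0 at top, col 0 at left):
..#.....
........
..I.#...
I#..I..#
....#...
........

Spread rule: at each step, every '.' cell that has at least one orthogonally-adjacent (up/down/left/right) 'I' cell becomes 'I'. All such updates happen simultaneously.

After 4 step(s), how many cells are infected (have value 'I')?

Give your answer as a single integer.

Answer: 39

Derivation:
Step 0 (initial): 3 infected
Step 1: +8 new -> 11 infected
Step 2: +10 new -> 21 infected
Step 3: +11 new -> 32 infected
Step 4: +7 new -> 39 infected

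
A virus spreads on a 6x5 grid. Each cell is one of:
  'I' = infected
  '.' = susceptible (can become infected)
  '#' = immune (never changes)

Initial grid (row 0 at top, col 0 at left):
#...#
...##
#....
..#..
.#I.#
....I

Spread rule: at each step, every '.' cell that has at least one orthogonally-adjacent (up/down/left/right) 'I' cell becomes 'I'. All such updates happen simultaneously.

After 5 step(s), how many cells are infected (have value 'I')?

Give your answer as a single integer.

Step 0 (initial): 2 infected
Step 1: +3 new -> 5 infected
Step 2: +2 new -> 7 infected
Step 3: +3 new -> 10 infected
Step 4: +3 new -> 13 infected
Step 5: +3 new -> 16 infected

Answer: 16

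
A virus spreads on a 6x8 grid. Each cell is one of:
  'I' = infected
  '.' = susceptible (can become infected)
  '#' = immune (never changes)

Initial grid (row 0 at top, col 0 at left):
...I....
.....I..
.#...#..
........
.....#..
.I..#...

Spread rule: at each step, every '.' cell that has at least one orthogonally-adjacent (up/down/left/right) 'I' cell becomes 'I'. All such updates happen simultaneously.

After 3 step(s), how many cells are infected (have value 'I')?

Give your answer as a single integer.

Answer: 34

Derivation:
Step 0 (initial): 3 infected
Step 1: +9 new -> 12 infected
Step 2: +11 new -> 23 infected
Step 3: +11 new -> 34 infected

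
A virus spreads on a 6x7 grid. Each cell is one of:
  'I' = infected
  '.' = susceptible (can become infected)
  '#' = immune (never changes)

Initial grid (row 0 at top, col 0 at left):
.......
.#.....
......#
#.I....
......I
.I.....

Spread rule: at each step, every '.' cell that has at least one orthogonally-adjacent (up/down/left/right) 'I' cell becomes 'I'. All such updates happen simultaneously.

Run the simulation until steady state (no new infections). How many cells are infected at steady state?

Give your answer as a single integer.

Step 0 (initial): 3 infected
Step 1: +10 new -> 13 infected
Step 2: +10 new -> 23 infected
Step 3: +6 new -> 29 infected
Step 4: +5 new -> 34 infected
Step 5: +4 new -> 38 infected
Step 6: +1 new -> 39 infected
Step 7: +0 new -> 39 infected

Answer: 39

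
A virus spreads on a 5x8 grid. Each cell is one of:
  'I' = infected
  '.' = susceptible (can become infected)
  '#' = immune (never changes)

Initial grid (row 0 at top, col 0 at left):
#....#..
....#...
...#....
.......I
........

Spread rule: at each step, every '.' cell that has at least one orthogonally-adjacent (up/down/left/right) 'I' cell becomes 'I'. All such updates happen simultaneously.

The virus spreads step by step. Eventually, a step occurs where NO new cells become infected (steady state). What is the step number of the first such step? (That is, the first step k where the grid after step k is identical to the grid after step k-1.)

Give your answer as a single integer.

Step 0 (initial): 1 infected
Step 1: +3 new -> 4 infected
Step 2: +4 new -> 8 infected
Step 3: +5 new -> 13 infected
Step 4: +5 new -> 18 infected
Step 5: +2 new -> 20 infected
Step 6: +3 new -> 23 infected
Step 7: +4 new -> 27 infected
Step 8: +5 new -> 32 infected
Step 9: +3 new -> 35 infected
Step 10: +1 new -> 36 infected
Step 11: +0 new -> 36 infected

Answer: 11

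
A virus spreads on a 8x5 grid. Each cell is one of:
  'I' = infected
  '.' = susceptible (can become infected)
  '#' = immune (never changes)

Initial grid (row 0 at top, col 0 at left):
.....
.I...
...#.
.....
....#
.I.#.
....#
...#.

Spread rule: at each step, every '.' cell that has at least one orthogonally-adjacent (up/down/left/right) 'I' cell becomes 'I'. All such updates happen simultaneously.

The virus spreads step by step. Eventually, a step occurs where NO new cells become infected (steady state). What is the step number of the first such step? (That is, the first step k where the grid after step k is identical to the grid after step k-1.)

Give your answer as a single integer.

Step 0 (initial): 2 infected
Step 1: +8 new -> 10 infected
Step 2: +11 new -> 21 infected
Step 3: +8 new -> 29 infected
Step 4: +3 new -> 32 infected
Step 5: +1 new -> 33 infected
Step 6: +0 new -> 33 infected

Answer: 6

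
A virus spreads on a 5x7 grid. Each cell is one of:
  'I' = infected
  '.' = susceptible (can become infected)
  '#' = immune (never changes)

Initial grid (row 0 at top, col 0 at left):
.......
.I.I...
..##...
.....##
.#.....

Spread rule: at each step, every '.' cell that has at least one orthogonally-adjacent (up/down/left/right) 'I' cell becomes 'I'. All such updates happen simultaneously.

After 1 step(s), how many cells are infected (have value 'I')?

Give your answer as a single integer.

Step 0 (initial): 2 infected
Step 1: +6 new -> 8 infected

Answer: 8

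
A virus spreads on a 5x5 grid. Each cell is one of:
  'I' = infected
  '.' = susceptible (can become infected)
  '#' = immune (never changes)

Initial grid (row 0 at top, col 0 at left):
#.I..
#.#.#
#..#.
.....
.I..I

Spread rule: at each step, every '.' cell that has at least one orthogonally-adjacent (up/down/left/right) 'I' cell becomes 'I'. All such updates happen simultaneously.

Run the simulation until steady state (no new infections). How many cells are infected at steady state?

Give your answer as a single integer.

Answer: 19

Derivation:
Step 0 (initial): 3 infected
Step 1: +7 new -> 10 infected
Step 2: +8 new -> 18 infected
Step 3: +1 new -> 19 infected
Step 4: +0 new -> 19 infected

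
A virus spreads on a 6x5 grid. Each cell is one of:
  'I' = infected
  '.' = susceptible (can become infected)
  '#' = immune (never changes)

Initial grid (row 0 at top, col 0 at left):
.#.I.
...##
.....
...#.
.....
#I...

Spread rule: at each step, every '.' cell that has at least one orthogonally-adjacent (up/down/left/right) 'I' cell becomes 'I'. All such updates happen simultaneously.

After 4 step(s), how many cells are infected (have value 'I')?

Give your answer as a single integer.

Answer: 22

Derivation:
Step 0 (initial): 2 infected
Step 1: +4 new -> 6 infected
Step 2: +5 new -> 11 infected
Step 3: +7 new -> 18 infected
Step 4: +4 new -> 22 infected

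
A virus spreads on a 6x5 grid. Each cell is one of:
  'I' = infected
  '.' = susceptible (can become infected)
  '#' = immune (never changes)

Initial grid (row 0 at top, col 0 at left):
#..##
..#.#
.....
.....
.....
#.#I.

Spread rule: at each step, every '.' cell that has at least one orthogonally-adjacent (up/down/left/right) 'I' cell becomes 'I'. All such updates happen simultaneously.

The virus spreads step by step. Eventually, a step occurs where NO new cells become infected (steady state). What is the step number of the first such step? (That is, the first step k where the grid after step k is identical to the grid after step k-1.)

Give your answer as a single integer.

Answer: 9

Derivation:
Step 0 (initial): 1 infected
Step 1: +2 new -> 3 infected
Step 2: +3 new -> 6 infected
Step 3: +4 new -> 10 infected
Step 4: +6 new -> 16 infected
Step 5: +2 new -> 18 infected
Step 6: +2 new -> 20 infected
Step 7: +2 new -> 22 infected
Step 8: +1 new -> 23 infected
Step 9: +0 new -> 23 infected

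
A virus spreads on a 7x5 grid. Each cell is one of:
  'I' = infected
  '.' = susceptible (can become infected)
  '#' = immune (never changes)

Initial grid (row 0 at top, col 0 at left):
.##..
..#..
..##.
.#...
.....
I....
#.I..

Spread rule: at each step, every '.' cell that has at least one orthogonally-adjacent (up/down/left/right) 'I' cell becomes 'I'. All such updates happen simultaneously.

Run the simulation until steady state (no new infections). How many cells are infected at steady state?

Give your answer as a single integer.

Answer: 28

Derivation:
Step 0 (initial): 2 infected
Step 1: +5 new -> 7 infected
Step 2: +5 new -> 12 infected
Step 3: +4 new -> 16 infected
Step 4: +4 new -> 20 infected
Step 5: +3 new -> 23 infected
Step 6: +1 new -> 24 infected
Step 7: +1 new -> 25 infected
Step 8: +2 new -> 27 infected
Step 9: +1 new -> 28 infected
Step 10: +0 new -> 28 infected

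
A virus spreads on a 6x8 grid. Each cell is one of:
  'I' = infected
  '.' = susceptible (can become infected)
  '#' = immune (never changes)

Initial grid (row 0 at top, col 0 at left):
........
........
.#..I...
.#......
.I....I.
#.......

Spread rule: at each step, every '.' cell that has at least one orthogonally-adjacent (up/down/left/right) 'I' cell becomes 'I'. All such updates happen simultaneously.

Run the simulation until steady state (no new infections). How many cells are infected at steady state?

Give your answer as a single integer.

Step 0 (initial): 3 infected
Step 1: +11 new -> 14 infected
Step 2: +15 new -> 29 infected
Step 3: +8 new -> 37 infected
Step 4: +5 new -> 42 infected
Step 5: +3 new -> 45 infected
Step 6: +0 new -> 45 infected

Answer: 45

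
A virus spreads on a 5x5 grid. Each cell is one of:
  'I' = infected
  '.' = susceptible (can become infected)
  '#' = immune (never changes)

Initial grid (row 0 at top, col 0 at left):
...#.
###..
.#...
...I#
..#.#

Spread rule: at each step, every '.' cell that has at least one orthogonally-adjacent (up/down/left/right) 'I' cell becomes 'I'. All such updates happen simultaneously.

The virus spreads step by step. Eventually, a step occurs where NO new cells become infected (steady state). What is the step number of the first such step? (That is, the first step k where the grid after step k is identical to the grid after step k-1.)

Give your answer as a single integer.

Step 0 (initial): 1 infected
Step 1: +3 new -> 4 infected
Step 2: +4 new -> 8 infected
Step 3: +3 new -> 11 infected
Step 4: +3 new -> 14 infected
Step 5: +0 new -> 14 infected

Answer: 5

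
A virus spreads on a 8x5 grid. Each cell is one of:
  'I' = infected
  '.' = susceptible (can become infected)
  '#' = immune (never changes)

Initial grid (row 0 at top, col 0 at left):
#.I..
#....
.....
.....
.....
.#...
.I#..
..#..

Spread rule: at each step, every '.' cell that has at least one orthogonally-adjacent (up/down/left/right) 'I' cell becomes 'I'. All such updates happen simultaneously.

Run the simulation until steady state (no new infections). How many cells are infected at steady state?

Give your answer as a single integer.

Answer: 35

Derivation:
Step 0 (initial): 2 infected
Step 1: +5 new -> 7 infected
Step 2: +6 new -> 13 infected
Step 3: +5 new -> 18 infected
Step 4: +7 new -> 25 infected
Step 5: +3 new -> 28 infected
Step 6: +2 new -> 30 infected
Step 7: +2 new -> 32 infected
Step 8: +2 new -> 34 infected
Step 9: +1 new -> 35 infected
Step 10: +0 new -> 35 infected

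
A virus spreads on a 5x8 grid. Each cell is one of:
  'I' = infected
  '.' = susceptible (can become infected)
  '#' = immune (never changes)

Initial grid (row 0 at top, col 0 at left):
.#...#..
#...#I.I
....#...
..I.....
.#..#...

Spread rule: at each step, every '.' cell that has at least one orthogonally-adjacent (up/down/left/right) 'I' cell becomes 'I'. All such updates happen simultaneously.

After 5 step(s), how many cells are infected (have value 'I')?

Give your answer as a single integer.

Step 0 (initial): 3 infected
Step 1: +8 new -> 11 infected
Step 2: +10 new -> 21 infected
Step 3: +8 new -> 29 infected
Step 4: +2 new -> 31 infected
Step 5: +1 new -> 32 infected

Answer: 32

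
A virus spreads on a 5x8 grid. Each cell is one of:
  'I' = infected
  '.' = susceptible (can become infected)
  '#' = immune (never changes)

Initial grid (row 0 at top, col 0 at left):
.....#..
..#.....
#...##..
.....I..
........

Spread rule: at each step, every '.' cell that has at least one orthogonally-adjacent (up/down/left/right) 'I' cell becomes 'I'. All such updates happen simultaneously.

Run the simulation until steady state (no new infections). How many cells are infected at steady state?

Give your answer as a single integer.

Step 0 (initial): 1 infected
Step 1: +3 new -> 4 infected
Step 2: +5 new -> 9 infected
Step 3: +6 new -> 15 infected
Step 4: +7 new -> 22 infected
Step 5: +6 new -> 28 infected
Step 6: +4 new -> 32 infected
Step 7: +2 new -> 34 infected
Step 8: +1 new -> 35 infected
Step 9: +0 new -> 35 infected

Answer: 35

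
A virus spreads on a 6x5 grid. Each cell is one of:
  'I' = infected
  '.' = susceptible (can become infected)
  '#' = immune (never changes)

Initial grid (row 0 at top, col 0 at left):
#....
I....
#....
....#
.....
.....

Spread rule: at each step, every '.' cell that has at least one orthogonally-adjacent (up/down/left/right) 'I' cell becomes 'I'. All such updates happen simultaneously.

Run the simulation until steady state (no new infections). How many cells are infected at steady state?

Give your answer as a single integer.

Answer: 27

Derivation:
Step 0 (initial): 1 infected
Step 1: +1 new -> 2 infected
Step 2: +3 new -> 5 infected
Step 3: +4 new -> 9 infected
Step 4: +6 new -> 15 infected
Step 5: +6 new -> 21 infected
Step 6: +3 new -> 24 infected
Step 7: +2 new -> 26 infected
Step 8: +1 new -> 27 infected
Step 9: +0 new -> 27 infected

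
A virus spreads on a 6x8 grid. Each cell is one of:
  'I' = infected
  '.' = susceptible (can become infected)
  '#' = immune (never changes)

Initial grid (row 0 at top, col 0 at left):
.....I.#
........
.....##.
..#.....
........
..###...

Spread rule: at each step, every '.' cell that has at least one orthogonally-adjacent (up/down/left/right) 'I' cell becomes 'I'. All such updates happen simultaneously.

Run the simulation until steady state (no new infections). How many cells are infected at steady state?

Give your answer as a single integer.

Answer: 41

Derivation:
Step 0 (initial): 1 infected
Step 1: +3 new -> 4 infected
Step 2: +3 new -> 7 infected
Step 3: +4 new -> 11 infected
Step 4: +5 new -> 16 infected
Step 5: +7 new -> 23 infected
Step 6: +6 new -> 29 infected
Step 7: +6 new -> 35 infected
Step 8: +3 new -> 38 infected
Step 9: +2 new -> 40 infected
Step 10: +1 new -> 41 infected
Step 11: +0 new -> 41 infected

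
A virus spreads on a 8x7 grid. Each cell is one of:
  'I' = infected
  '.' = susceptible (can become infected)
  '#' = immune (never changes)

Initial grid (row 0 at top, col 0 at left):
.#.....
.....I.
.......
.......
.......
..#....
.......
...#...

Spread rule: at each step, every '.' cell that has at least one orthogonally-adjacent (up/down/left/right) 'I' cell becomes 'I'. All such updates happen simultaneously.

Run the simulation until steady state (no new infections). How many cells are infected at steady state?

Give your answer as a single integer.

Step 0 (initial): 1 infected
Step 1: +4 new -> 5 infected
Step 2: +6 new -> 11 infected
Step 3: +6 new -> 17 infected
Step 4: +7 new -> 24 infected
Step 5: +7 new -> 31 infected
Step 6: +8 new -> 39 infected
Step 7: +5 new -> 44 infected
Step 8: +3 new -> 47 infected
Step 9: +3 new -> 50 infected
Step 10: +2 new -> 52 infected
Step 11: +1 new -> 53 infected
Step 12: +0 new -> 53 infected

Answer: 53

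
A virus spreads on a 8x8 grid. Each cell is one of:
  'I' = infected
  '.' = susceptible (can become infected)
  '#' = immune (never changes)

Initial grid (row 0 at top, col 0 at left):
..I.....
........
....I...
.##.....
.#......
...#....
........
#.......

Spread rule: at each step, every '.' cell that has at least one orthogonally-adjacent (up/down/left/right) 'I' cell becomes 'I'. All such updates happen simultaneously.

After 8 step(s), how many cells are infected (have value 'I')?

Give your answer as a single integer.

Answer: 59

Derivation:
Step 0 (initial): 2 infected
Step 1: +7 new -> 9 infected
Step 2: +10 new -> 19 infected
Step 3: +9 new -> 28 infected
Step 4: +8 new -> 36 infected
Step 5: +8 new -> 44 infected
Step 6: +7 new -> 51 infected
Step 7: +5 new -> 56 infected
Step 8: +3 new -> 59 infected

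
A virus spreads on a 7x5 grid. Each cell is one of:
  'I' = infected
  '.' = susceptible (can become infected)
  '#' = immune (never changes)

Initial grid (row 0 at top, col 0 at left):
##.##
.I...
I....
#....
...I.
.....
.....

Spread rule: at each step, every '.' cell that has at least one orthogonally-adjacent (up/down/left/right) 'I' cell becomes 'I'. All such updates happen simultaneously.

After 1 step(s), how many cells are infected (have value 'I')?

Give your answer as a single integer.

Answer: 10

Derivation:
Step 0 (initial): 3 infected
Step 1: +7 new -> 10 infected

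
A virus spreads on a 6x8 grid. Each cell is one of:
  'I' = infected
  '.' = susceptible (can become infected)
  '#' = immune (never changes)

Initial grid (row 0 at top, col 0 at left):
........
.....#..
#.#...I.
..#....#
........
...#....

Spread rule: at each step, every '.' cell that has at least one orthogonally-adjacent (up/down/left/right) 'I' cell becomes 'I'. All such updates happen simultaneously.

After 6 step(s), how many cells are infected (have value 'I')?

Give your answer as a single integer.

Step 0 (initial): 1 infected
Step 1: +4 new -> 5 infected
Step 2: +5 new -> 10 infected
Step 3: +8 new -> 18 infected
Step 4: +6 new -> 24 infected
Step 5: +4 new -> 28 infected
Step 6: +3 new -> 31 infected

Answer: 31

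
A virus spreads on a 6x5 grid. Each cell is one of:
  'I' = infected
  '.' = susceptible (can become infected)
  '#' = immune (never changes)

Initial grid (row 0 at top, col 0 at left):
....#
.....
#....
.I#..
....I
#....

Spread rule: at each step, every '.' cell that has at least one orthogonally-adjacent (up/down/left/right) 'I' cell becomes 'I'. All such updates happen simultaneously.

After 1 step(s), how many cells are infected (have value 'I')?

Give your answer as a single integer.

Step 0 (initial): 2 infected
Step 1: +6 new -> 8 infected

Answer: 8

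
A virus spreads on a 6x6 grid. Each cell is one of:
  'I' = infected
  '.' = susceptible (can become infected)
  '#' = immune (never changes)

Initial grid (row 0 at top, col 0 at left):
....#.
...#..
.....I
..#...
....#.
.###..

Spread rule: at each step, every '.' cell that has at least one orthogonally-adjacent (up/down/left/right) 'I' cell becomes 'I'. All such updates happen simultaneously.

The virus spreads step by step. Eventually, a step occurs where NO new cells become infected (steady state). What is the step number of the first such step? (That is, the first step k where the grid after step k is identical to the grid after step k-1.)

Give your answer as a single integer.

Step 0 (initial): 1 infected
Step 1: +3 new -> 4 infected
Step 2: +5 new -> 9 infected
Step 3: +3 new -> 12 infected
Step 4: +4 new -> 16 infected
Step 5: +5 new -> 21 infected
Step 6: +5 new -> 26 infected
Step 7: +2 new -> 28 infected
Step 8: +1 new -> 29 infected
Step 9: +0 new -> 29 infected

Answer: 9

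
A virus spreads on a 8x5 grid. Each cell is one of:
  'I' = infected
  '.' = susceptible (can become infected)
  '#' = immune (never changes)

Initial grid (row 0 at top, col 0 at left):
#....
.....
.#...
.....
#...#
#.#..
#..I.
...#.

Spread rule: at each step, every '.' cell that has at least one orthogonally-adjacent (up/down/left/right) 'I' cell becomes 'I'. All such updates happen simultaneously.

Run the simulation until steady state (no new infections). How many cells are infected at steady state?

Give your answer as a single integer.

Step 0 (initial): 1 infected
Step 1: +3 new -> 4 infected
Step 2: +5 new -> 9 infected
Step 3: +4 new -> 13 infected
Step 4: +5 new -> 18 infected
Step 5: +4 new -> 22 infected
Step 6: +4 new -> 26 infected
Step 7: +4 new -> 30 infected
Step 8: +2 new -> 32 infected
Step 9: +0 new -> 32 infected

Answer: 32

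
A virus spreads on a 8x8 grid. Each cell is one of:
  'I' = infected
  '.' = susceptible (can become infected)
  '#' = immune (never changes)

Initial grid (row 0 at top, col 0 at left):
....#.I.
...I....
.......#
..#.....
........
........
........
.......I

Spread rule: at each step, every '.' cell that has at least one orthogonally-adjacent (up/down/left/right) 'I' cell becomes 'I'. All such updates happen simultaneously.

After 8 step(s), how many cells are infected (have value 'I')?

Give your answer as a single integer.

Step 0 (initial): 3 infected
Step 1: +9 new -> 12 infected
Step 2: +11 new -> 23 infected
Step 3: +11 new -> 34 infected
Step 4: +12 new -> 46 infected
Step 5: +7 new -> 53 infected
Step 6: +4 new -> 57 infected
Step 7: +3 new -> 60 infected
Step 8: +1 new -> 61 infected

Answer: 61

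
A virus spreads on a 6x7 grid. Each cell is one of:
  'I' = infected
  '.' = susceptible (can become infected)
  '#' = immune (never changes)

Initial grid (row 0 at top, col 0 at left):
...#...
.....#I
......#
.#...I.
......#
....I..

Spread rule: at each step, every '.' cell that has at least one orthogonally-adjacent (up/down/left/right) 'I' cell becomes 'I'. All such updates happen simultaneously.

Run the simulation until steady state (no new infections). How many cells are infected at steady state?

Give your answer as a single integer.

Step 0 (initial): 3 infected
Step 1: +8 new -> 11 infected
Step 2: +6 new -> 17 infected
Step 3: +6 new -> 23 infected
Step 4: +4 new -> 27 infected
Step 5: +3 new -> 30 infected
Step 6: +4 new -> 34 infected
Step 7: +2 new -> 36 infected
Step 8: +1 new -> 37 infected
Step 9: +0 new -> 37 infected

Answer: 37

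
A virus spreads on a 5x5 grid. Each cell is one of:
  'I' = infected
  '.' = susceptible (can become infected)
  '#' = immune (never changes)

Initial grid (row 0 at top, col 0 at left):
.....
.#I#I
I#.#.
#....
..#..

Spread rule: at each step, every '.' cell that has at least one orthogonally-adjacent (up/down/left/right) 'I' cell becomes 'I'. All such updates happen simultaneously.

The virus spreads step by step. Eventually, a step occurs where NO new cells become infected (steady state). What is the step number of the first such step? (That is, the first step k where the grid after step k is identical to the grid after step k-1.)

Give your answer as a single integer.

Answer: 6

Derivation:
Step 0 (initial): 3 infected
Step 1: +5 new -> 8 infected
Step 2: +5 new -> 13 infected
Step 3: +3 new -> 16 infected
Step 4: +2 new -> 18 infected
Step 5: +1 new -> 19 infected
Step 6: +0 new -> 19 infected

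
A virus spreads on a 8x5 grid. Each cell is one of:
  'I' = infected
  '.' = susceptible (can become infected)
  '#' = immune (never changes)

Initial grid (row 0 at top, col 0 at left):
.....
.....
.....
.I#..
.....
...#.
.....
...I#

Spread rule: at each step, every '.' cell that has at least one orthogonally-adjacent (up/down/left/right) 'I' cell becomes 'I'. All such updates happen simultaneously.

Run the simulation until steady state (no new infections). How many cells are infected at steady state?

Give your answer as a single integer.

Step 0 (initial): 2 infected
Step 1: +5 new -> 7 infected
Step 2: +9 new -> 16 infected
Step 3: +10 new -> 26 infected
Step 4: +7 new -> 33 infected
Step 5: +3 new -> 36 infected
Step 6: +1 new -> 37 infected
Step 7: +0 new -> 37 infected

Answer: 37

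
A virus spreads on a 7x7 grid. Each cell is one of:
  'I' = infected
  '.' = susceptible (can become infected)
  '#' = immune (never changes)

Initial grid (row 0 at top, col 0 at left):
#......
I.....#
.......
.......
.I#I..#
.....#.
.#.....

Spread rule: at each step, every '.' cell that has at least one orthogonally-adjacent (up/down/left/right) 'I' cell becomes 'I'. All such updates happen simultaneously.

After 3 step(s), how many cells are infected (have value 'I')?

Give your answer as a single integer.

Answer: 31

Derivation:
Step 0 (initial): 3 infected
Step 1: +8 new -> 11 infected
Step 2: +12 new -> 23 infected
Step 3: +8 new -> 31 infected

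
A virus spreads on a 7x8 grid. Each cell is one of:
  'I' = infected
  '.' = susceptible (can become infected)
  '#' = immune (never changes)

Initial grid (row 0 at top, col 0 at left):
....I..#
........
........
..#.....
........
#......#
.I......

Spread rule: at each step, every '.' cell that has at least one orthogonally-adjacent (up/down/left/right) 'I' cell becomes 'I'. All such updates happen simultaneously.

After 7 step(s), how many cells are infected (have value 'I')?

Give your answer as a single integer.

Step 0 (initial): 2 infected
Step 1: +6 new -> 8 infected
Step 2: +8 new -> 16 infected
Step 3: +11 new -> 27 infected
Step 4: +13 new -> 40 infected
Step 5: +7 new -> 47 infected
Step 6: +4 new -> 51 infected
Step 7: +1 new -> 52 infected

Answer: 52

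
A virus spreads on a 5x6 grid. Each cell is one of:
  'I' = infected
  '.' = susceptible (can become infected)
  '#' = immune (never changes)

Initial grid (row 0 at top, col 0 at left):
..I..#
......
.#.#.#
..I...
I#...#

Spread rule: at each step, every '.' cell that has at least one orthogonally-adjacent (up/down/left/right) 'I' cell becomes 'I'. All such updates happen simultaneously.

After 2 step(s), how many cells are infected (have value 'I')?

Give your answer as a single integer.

Step 0 (initial): 3 infected
Step 1: +8 new -> 11 infected
Step 2: +7 new -> 18 infected

Answer: 18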